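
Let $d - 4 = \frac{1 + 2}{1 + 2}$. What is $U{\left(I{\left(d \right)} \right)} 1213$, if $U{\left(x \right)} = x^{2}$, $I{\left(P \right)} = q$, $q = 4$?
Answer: $19408$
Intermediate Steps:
$d = 5$ ($d = 4 + \frac{1 + 2}{1 + 2} = 4 + \frac{3}{3} = 4 + 3 \cdot \frac{1}{3} = 4 + 1 = 5$)
$I{\left(P \right)} = 4$
$U{\left(I{\left(d \right)} \right)} 1213 = 4^{2} \cdot 1213 = 16 \cdot 1213 = 19408$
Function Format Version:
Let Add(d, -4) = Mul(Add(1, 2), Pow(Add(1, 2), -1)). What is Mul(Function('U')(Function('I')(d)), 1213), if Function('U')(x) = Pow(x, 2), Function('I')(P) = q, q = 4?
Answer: 19408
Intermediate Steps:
d = 5 (d = Add(4, Mul(Add(1, 2), Pow(Add(1, 2), -1))) = Add(4, Mul(3, Pow(3, -1))) = Add(4, Mul(3, Rational(1, 3))) = Add(4, 1) = 5)
Function('I')(P) = 4
Mul(Function('U')(Function('I')(d)), 1213) = Mul(Pow(4, 2), 1213) = Mul(16, 1213) = 19408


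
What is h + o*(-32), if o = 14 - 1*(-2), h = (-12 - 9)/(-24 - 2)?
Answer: -13291/26 ≈ -511.19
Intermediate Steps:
h = 21/26 (h = -21/(-26) = -21*(-1/26) = 21/26 ≈ 0.80769)
o = 16 (o = 14 + 2 = 16)
h + o*(-32) = 21/26 + 16*(-32) = 21/26 - 512 = -13291/26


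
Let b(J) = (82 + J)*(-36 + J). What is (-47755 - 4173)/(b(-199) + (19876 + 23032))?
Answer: -51928/70403 ≈ -0.73758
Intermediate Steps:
b(J) = (-36 + J)*(82 + J)
(-47755 - 4173)/(b(-199) + (19876 + 23032)) = (-47755 - 4173)/((-2952 + (-199)² + 46*(-199)) + (19876 + 23032)) = -51928/((-2952 + 39601 - 9154) + 42908) = -51928/(27495 + 42908) = -51928/70403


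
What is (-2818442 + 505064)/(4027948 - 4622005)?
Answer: 771126/198019 ≈ 3.8942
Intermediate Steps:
(-2818442 + 505064)/(4027948 - 4622005) = -2313378/(-594057) = -2313378*(-1/594057) = 771126/198019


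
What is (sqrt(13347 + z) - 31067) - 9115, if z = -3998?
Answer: -40182 + sqrt(9349) ≈ -40085.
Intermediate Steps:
(sqrt(13347 + z) - 31067) - 9115 = (sqrt(13347 - 3998) - 31067) - 9115 = (sqrt(9349) - 31067) - 9115 = (-31067 + sqrt(9349)) - 9115 = -40182 + sqrt(9349)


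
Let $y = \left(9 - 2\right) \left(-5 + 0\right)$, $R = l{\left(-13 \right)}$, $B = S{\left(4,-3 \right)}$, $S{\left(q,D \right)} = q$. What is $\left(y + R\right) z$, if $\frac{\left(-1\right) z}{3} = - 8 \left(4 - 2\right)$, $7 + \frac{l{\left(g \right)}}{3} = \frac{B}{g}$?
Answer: $- \frac{35520}{13} \approx -2732.3$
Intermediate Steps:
$B = 4$
$l{\left(g \right)} = -21 + \frac{12}{g}$ ($l{\left(g \right)} = -21 + 3 \frac{4}{g} = -21 + \frac{12}{g}$)
$R = - \frac{285}{13}$ ($R = -21 + \frac{12}{-13} = -21 + 12 \left(- \frac{1}{13}\right) = -21 - \frac{12}{13} = - \frac{285}{13} \approx -21.923$)
$y = -35$ ($y = 7 \left(-5\right) = -35$)
$z = 48$ ($z = - 3 \left(- 8 \left(4 - 2\right)\right) = - 3 \left(\left(-8\right) 2\right) = \left(-3\right) \left(-16\right) = 48$)
$\left(y + R\right) z = \left(-35 - \frac{285}{13}\right) 48 = \left(- \frac{740}{13}\right) 48 = - \frac{35520}{13}$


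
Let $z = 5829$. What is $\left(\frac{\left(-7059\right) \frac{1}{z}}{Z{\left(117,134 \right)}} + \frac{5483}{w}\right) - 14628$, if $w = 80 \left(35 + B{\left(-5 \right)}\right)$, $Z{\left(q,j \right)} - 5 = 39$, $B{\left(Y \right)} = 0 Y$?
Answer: $- \frac{875288342141}{59844400} \approx -14626.0$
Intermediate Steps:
$B{\left(Y \right)} = 0$
$Z{\left(q,j \right)} = 44$ ($Z{\left(q,j \right)} = 5 + 39 = 44$)
$w = 2800$ ($w = 80 \left(35 + 0\right) = 80 \cdot 35 = 2800$)
$\left(\frac{\left(-7059\right) \frac{1}{z}}{Z{\left(117,134 \right)}} + \frac{5483}{w}\right) - 14628 = \left(\frac{\left(-7059\right) \frac{1}{5829}}{44} + \frac{5483}{2800}\right) - 14628 = \left(\left(-7059\right) \frac{1}{5829} \cdot \frac{1}{44} + 5483 \cdot \frac{1}{2800}\right) - 14628 = \left(\left(- \frac{2353}{1943}\right) \frac{1}{44} + \frac{5483}{2800}\right) - 14628 = \left(- \frac{2353}{85492} + \frac{5483}{2800}\right) - 14628 = \frac{115541059}{59844400} - 14628 = - \frac{875288342141}{59844400}$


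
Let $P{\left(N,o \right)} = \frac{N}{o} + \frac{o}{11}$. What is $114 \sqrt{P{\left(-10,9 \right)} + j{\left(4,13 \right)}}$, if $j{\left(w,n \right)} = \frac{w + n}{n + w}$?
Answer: $\frac{38 \sqrt{770}}{11} \approx 95.86$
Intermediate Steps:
$j{\left(w,n \right)} = 1$ ($j{\left(w,n \right)} = \frac{n + w}{n + w} = 1$)
$P{\left(N,o \right)} = \frac{o}{11} + \frac{N}{o}$ ($P{\left(N,o \right)} = \frac{N}{o} + o \frac{1}{11} = \frac{N}{o} + \frac{o}{11} = \frac{o}{11} + \frac{N}{o}$)
$114 \sqrt{P{\left(-10,9 \right)} + j{\left(4,13 \right)}} = 114 \sqrt{\left(\frac{1}{11} \cdot 9 - \frac{10}{9}\right) + 1} = 114 \sqrt{\left(\frac{9}{11} - \frac{10}{9}\right) + 1} = 114 \sqrt{- \frac{29}{99} + 1} = 114 \sqrt{\frac{70}{99}} = 114 \frac{\sqrt{770}}{33} = \frac{38 \sqrt{770}}{11}$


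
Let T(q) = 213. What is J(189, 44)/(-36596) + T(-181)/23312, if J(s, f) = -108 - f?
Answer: 2834593/213281488 ≈ 0.013290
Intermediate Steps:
J(189, 44)/(-36596) + T(-181)/23312 = (-108 - 1*44)/(-36596) + 213/23312 = (-108 - 44)*(-1/36596) + 213*(1/23312) = -152*(-1/36596) + 213/23312 = 38/9149 + 213/23312 = 2834593/213281488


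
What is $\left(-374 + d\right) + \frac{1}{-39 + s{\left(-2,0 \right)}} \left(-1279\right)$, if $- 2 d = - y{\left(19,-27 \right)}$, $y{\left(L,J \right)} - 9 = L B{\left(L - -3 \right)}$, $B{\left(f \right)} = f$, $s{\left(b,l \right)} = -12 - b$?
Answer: $- \frac{13171}{98} \approx -134.4$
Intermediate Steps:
$y{\left(L,J \right)} = 9 + L \left(3 + L\right)$ ($y{\left(L,J \right)} = 9 + L \left(L - -3\right) = 9 + L \left(L + 3\right) = 9 + L \left(3 + L\right)$)
$d = \frac{427}{2}$ ($d = - \frac{\left(-1\right) \left(9 + 19 \left(3 + 19\right)\right)}{2} = - \frac{\left(-1\right) \left(9 + 19 \cdot 22\right)}{2} = - \frac{\left(-1\right) \left(9 + 418\right)}{2} = - \frac{\left(-1\right) 427}{2} = \left(- \frac{1}{2}\right) \left(-427\right) = \frac{427}{2} \approx 213.5$)
$\left(-374 + d\right) + \frac{1}{-39 + s{\left(-2,0 \right)}} \left(-1279\right) = \left(-374 + \frac{427}{2}\right) + \frac{1}{-39 - 10} \left(-1279\right) = - \frac{321}{2} + \frac{1}{-39 + \left(-12 + 2\right)} \left(-1279\right) = - \frac{321}{2} + \frac{1}{-39 - 10} \left(-1279\right) = - \frac{321}{2} + \frac{1}{-49} \left(-1279\right) = - \frac{321}{2} - - \frac{1279}{49} = - \frac{321}{2} + \frac{1279}{49} = - \frac{13171}{98}$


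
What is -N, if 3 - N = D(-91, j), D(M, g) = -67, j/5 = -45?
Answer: -70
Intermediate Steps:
j = -225 (j = 5*(-45) = -225)
N = 70 (N = 3 - 1*(-67) = 3 + 67 = 70)
-N = -1*70 = -70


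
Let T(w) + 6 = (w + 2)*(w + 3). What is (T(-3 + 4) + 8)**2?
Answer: 196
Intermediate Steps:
T(w) = -6 + (2 + w)*(3 + w) (T(w) = -6 + (w + 2)*(w + 3) = -6 + (2 + w)*(3 + w))
(T(-3 + 4) + 8)**2 = ((-3 + 4)*(5 + (-3 + 4)) + 8)**2 = (1*(5 + 1) + 8)**2 = (1*6 + 8)**2 = (6 + 8)**2 = 14**2 = 196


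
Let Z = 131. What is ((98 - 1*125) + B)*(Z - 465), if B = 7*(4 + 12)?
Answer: -28390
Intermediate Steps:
B = 112 (B = 7*16 = 112)
((98 - 1*125) + B)*(Z - 465) = ((98 - 1*125) + 112)*(131 - 465) = ((98 - 125) + 112)*(-334) = (-27 + 112)*(-334) = 85*(-334) = -28390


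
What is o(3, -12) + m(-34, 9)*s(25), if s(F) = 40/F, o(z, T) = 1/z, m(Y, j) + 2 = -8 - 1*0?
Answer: -47/3 ≈ -15.667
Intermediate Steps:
m(Y, j) = -10 (m(Y, j) = -2 + (-8 - 1*0) = -2 + (-8 + 0) = -2 - 8 = -10)
o(3, -12) + m(-34, 9)*s(25) = 1/3 - 400/25 = ⅓ - 400/25 = ⅓ - 10*8/5 = ⅓ - 16 = -47/3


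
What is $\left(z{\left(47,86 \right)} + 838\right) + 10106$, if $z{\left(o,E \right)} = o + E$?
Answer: $11077$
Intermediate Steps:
$z{\left(o,E \right)} = E + o$
$\left(z{\left(47,86 \right)} + 838\right) + 10106 = \left(\left(86 + 47\right) + 838\right) + 10106 = \left(133 + 838\right) + 10106 = 971 + 10106 = 11077$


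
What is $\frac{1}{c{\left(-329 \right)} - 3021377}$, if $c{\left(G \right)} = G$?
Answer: $- \frac{1}{3021706} \approx -3.3094 \cdot 10^{-7}$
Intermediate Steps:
$\frac{1}{c{\left(-329 \right)} - 3021377} = \frac{1}{-329 - 3021377} = \frac{1}{-3021706} = - \frac{1}{3021706}$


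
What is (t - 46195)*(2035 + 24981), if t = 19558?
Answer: -719625192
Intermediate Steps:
(t - 46195)*(2035 + 24981) = (19558 - 46195)*(2035 + 24981) = -26637*27016 = -719625192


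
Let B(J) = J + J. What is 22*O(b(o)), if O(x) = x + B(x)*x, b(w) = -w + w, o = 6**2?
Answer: 0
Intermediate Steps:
B(J) = 2*J
o = 36
b(w) = 0
O(x) = x + 2*x**2 (O(x) = x + (2*x)*x = x + 2*x**2)
22*O(b(o)) = 22*(0*(1 + 2*0)) = 22*(0*(1 + 0)) = 22*(0*1) = 22*0 = 0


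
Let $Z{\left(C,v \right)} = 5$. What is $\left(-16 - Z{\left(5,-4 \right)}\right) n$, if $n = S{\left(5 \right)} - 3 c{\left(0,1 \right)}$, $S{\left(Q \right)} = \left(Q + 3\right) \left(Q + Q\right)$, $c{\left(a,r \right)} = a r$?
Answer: $-1680$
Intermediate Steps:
$S{\left(Q \right)} = 2 Q \left(3 + Q\right)$ ($S{\left(Q \right)} = \left(3 + Q\right) 2 Q = 2 Q \left(3 + Q\right)$)
$n = 80$ ($n = 2 \cdot 5 \left(3 + 5\right) - 3 \cdot 0 \cdot 1 = 2 \cdot 5 \cdot 8 - 3 \cdot 0 = 80 - 0 = 80 + 0 = 80$)
$\left(-16 - Z{\left(5,-4 \right)}\right) n = \left(-16 - 5\right) 80 = \left(-21\right) 80 = -1680$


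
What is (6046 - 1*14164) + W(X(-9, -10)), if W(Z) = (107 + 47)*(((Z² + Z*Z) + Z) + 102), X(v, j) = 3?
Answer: 10824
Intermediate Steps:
W(Z) = 15708 + 154*Z + 308*Z² (W(Z) = 154*(((Z² + Z²) + Z) + 102) = 154*((2*Z² + Z) + 102) = 154*((Z + 2*Z²) + 102) = 154*(102 + Z + 2*Z²) = 15708 + 154*Z + 308*Z²)
(6046 - 1*14164) + W(X(-9, -10)) = (6046 - 1*14164) + (15708 + 154*3 + 308*3²) = (6046 - 14164) + (15708 + 462 + 308*9) = -8118 + (15708 + 462 + 2772) = -8118 + 18942 = 10824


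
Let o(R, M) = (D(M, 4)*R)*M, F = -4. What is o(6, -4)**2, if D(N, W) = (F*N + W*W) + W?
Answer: 746496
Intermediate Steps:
D(N, W) = W + W**2 - 4*N (D(N, W) = (-4*N + W*W) + W = (-4*N + W**2) + W = (W**2 - 4*N) + W = W + W**2 - 4*N)
o(R, M) = M*R*(20 - 4*M) (o(R, M) = ((4 + 4**2 - 4*M)*R)*M = ((4 + 16 - 4*M)*R)*M = ((20 - 4*M)*R)*M = (R*(20 - 4*M))*M = M*R*(20 - 4*M))
o(6, -4)**2 = (4*(-4)*6*(5 - 1*(-4)))**2 = (4*(-4)*6*(5 + 4))**2 = (4*(-4)*6*9)**2 = (-864)**2 = 746496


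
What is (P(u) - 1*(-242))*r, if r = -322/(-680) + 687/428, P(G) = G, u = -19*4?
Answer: 3138313/9095 ≈ 345.06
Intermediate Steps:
u = -76
r = 37811/18190 (r = -322*(-1/680) + 687*(1/428) = 161/340 + 687/428 = 37811/18190 ≈ 2.0787)
(P(u) - 1*(-242))*r = (-76 - 1*(-242))*(37811/18190) = (-76 + 242)*(37811/18190) = 166*(37811/18190) = 3138313/9095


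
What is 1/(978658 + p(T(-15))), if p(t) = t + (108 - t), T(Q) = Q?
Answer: 1/978766 ≈ 1.0217e-6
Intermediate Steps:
p(t) = 108
1/(978658 + p(T(-15))) = 1/(978658 + 108) = 1/978766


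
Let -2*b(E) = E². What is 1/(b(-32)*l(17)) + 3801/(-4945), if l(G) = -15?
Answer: -5837347/7595520 ≈ -0.76853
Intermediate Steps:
b(E) = -E²/2
1/(b(-32)*l(17)) + 3801/(-4945) = 1/(-½*(-32)²*(-15)) + 3801/(-4945) = -1/15/(-½*1024) + 3801*(-1/4945) = -1/15/(-512) - 3801/4945 = -1/512*(-1/15) - 3801/4945 = 1/7680 - 3801/4945 = -5837347/7595520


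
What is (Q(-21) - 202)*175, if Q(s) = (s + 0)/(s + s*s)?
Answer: -141435/4 ≈ -35359.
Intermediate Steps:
Q(s) = s/(s + s**2)
(Q(-21) - 202)*175 = (1/(1 - 21) - 202)*175 = (1/(-20) - 202)*175 = (-1/20 - 202)*175 = -4041/20*175 = -141435/4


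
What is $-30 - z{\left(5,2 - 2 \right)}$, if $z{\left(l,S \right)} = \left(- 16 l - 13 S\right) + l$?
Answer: $45$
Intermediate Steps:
$z{\left(l,S \right)} = - 15 l - 13 S$
$-30 - z{\left(5,2 - 2 \right)} = -30 - \left(\left(-15\right) 5 - 13 \left(2 - 2\right)\right) = -30 - \left(-75 - 0\right) = -30 - \left(-75 + 0\right) = -30 - -75 = -30 + 75 = 45$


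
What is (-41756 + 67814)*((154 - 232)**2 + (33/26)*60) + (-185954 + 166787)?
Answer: 2086527585/13 ≈ 1.6050e+8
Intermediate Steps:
(-41756 + 67814)*((154 - 232)**2 + (33/26)*60) + (-185954 + 166787) = 26058*((-78)**2 + ((1/26)*33)*60) - 19167 = 26058*(6084 + (33/26)*60) - 19167 = 26058*(6084 + 990/13) - 19167 = 26058*(80082/13) - 19167 = 2086776756/13 - 19167 = 2086527585/13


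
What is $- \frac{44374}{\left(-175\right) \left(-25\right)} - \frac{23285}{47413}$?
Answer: $- \frac{2205776337}{207431875} \approx -10.634$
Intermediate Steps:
$- \frac{44374}{\left(-175\right) \left(-25\right)} - \frac{23285}{47413} = - \frac{44374}{4375} - \frac{23285}{47413} = - \frac{2205776337}{207431875}$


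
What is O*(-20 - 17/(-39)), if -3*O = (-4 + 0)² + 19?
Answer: 26705/117 ≈ 228.25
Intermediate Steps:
O = -35/3 (O = -((-4 + 0)² + 19)/3 = -((-4)² + 19)/3 = -(16 + 19)/3 = -⅓*35 = -35/3 ≈ -11.667)
O*(-20 - 17/(-39)) = -35*(-20 - 17/(-39))/3 = -35*(-20 - 17*(-1/39))/3 = -35*(-20 + 17/39)/3 = -35/3*(-763/39) = 26705/117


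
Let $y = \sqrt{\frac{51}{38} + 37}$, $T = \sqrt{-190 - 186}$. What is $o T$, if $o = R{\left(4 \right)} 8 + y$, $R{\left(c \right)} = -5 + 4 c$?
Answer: $\frac{i \sqrt{94} \left(3344 + \sqrt{55366}\right)}{19} \approx 1826.5 i$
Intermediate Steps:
$T = 2 i \sqrt{94}$ ($T = \sqrt{-376} = 2 i \sqrt{94} \approx 19.391 i$)
$y = \frac{\sqrt{55366}}{38}$ ($y = \sqrt{51 \cdot \frac{1}{38} + 37} = \sqrt{\frac{51}{38} + 37} = \sqrt{\frac{1457}{38}} = \frac{\sqrt{55366}}{38} \approx 6.1921$)
$o = 88 + \frac{\sqrt{55366}}{38}$ ($o = \left(-5 + 4 \cdot 4\right) 8 + \frac{\sqrt{55366}}{38} = \left(-5 + 16\right) 8 + \frac{\sqrt{55366}}{38} = 11 \cdot 8 + \frac{\sqrt{55366}}{38} = 88 + \frac{\sqrt{55366}}{38} \approx 94.192$)
$o T = \left(88 + \frac{\sqrt{55366}}{38}\right) 2 i \sqrt{94} = 2 i \sqrt{94} \left(88 + \frac{\sqrt{55366}}{38}\right)$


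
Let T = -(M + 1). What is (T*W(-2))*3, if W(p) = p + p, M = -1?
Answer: 0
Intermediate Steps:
W(p) = 2*p
T = 0 (T = -(-1 + 1) = -1*0 = 0)
(T*W(-2))*3 = (0*(2*(-2)))*3 = (0*(-4))*3 = 0*3 = 0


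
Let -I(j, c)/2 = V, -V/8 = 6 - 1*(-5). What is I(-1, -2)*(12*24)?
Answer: 50688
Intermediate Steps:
V = -88 (V = -8*(6 - 1*(-5)) = -8*(6 + 5) = -8*11 = -88)
I(j, c) = 176 (I(j, c) = -2*(-88) = 176)
I(-1, -2)*(12*24) = 176*(12*24) = 176*288 = 50688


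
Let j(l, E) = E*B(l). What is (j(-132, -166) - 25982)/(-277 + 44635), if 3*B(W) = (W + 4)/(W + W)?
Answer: -1287437/2195721 ≈ -0.58634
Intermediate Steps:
B(W) = (4 + W)/(6*W) (B(W) = ((W + 4)/(W + W))/3 = ((4 + W)/((2*W)))/3 = ((4 + W)*(1/(2*W)))/3 = ((4 + W)/(2*W))/3 = (4 + W)/(6*W))
j(l, E) = E*(4 + l)/(6*l) (j(l, E) = E*((4 + l)/(6*l)) = E*(4 + l)/(6*l))
(j(-132, -166) - 25982)/(-277 + 44635) = ((⅙)*(-166)*(4 - 132)/(-132) - 25982)/(-277 + 44635) = ((⅙)*(-166)*(-1/132)*(-128) - 25982)/44358 = (-2656/99 - 25982)*(1/44358) = -2574874/99*1/44358 = -1287437/2195721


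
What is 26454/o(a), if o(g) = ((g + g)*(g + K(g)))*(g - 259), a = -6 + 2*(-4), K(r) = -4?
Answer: -4409/22932 ≈ -0.19226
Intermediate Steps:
a = -14 (a = -6 - 8 = -14)
o(g) = 2*g*(-259 + g)*(-4 + g) (o(g) = ((g + g)*(g - 4))*(g - 259) = ((2*g)*(-4 + g))*(-259 + g) = (2*g*(-4 + g))*(-259 + g) = 2*g*(-259 + g)*(-4 + g))
26454/o(a) = 26454/((2*(-14)*(1036 + (-14)² - 263*(-14)))) = 26454/((2*(-14)*(1036 + 196 + 3682))) = 26454/((2*(-14)*4914)) = 26454/(-137592) = 26454*(-1/137592) = -4409/22932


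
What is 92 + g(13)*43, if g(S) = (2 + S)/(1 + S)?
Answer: 1933/14 ≈ 138.07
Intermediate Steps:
g(S) = (2 + S)/(1 + S)
92 + g(13)*43 = 92 + ((2 + 13)/(1 + 13))*43 = 92 + (15/14)*43 = 92 + 645/14 = 1933/14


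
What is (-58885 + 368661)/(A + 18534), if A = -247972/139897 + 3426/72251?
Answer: 391390287648134/23414830064831 ≈ 16.715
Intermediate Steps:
A = -17436937850/10107698147 (A = -247972*1/139897 + 3426*(1/72251) = -247972/139897 + 3426/72251 = -17436937850/10107698147 ≈ -1.7251)
(-58885 + 368661)/(A + 18534) = (-58885 + 368661)/(-17436937850/10107698147 + 18534) = 309776/(187318640518648/10107698147) = 309776*(10107698147/187318640518648) = 391390287648134/23414830064831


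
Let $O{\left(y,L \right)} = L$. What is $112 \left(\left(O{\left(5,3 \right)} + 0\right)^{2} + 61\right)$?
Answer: $7840$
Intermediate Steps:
$112 \left(\left(O{\left(5,3 \right)} + 0\right)^{2} + 61\right) = 112 \left(\left(3 + 0\right)^{2} + 61\right) = 112 \left(3^{2} + 61\right) = 112 \left(9 + 61\right) = 112 \cdot 70 = 7840$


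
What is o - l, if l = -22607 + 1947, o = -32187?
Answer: -11527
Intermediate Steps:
l = -20660
o - l = -32187 - 1*(-20660) = -32187 + 20660 = -11527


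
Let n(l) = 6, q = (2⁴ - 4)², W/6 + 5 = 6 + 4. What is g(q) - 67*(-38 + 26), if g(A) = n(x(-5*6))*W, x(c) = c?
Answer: 984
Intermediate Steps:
W = 30 (W = -30 + 6*(6 + 4) = -30 + 6*10 = -30 + 60 = 30)
q = 144 (q = (16 - 4)² = 12² = 144)
g(A) = 180 (g(A) = 6*30 = 180)
g(q) - 67*(-38 + 26) = 180 - 67*(-38 + 26) = 180 - 67*(-12) = 180 + 804 = 984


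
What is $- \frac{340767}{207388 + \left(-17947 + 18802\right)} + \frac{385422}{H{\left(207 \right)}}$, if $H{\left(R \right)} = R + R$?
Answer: $\frac{1907627524}{2052681} \approx 929.33$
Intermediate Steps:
$H{\left(R \right)} = 2 R$
$- \frac{340767}{207388 + \left(-17947 + 18802\right)} + \frac{385422}{H{\left(207 \right)}} = - \frac{340767}{207388 + \left(-17947 + 18802\right)} + \frac{385422}{2 \cdot 207} = - \frac{340767}{207388 + 855} + \frac{385422}{414} = - \frac{340767}{208243} + 385422 \cdot \frac{1}{414} = \left(-340767\right) \frac{1}{208243} + \frac{64237}{69} = - \frac{48681}{29749} + \frac{64237}{69} = \frac{1907627524}{2052681}$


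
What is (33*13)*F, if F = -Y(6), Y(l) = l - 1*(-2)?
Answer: -3432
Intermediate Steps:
Y(l) = 2 + l (Y(l) = l + 2 = 2 + l)
F = -8 (F = -(2 + 6) = -1*8 = -8)
(33*13)*F = (33*13)*(-8) = 429*(-8) = -3432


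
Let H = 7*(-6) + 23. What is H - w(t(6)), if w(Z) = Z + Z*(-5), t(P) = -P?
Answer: -43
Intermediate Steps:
w(Z) = -4*Z (w(Z) = Z - 5*Z = -4*Z)
H = -19 (H = -42 + 23 = -19)
H - w(t(6)) = -19 - (-4)*(-1*6) = -19 - (-4)*(-6) = -19 - 1*24 = -19 - 24 = -43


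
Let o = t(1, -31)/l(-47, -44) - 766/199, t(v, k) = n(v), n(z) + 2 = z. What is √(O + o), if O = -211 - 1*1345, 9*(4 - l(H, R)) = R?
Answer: 3*I*√2745602005/3980 ≈ 39.496*I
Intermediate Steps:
n(z) = -2 + z
l(H, R) = 4 - R/9
t(v, k) = -2 + v
O = -1556 (O = -211 - 1345 = -1556)
o = -63071/15920 (o = (-2 + 1)/(4 - ⅑*(-44)) - 766/199 = -1/(4 + 44/9) - 766*1/199 = -1/80/9 - 766/199 = -1*9/80 - 766/199 = -9/80 - 766/199 = -63071/15920 ≈ -3.9617)
√(O + o) = √(-1556 - 63071/15920) = √(-24834591/15920) = 3*I*√2745602005/3980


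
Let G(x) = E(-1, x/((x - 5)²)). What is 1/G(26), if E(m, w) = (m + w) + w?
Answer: -441/389 ≈ -1.1337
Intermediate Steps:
E(m, w) = m + 2*w
G(x) = -1 + 2*x/(-5 + x)² (G(x) = -1 + 2*(x/((x - 5)²)) = -1 + 2*(x/((-5 + x)²)) = -1 + 2*(x/(-5 + x)²) = -1 + 2*x/(-5 + x)²)
1/G(26) = 1/(-1 + 2*26/(-5 + 26)²) = 1/(-1 + 2*26/21²) = 1/(-1 + 2*26*(1/441)) = 1/(-1 + 52/441) = 1/(-389/441) = -441/389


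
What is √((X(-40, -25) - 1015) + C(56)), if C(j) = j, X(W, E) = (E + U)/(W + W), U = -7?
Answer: I*√23965/5 ≈ 30.961*I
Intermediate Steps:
X(W, E) = (-7 + E)/(2*W) (X(W, E) = (E - 7)/(W + W) = (-7 + E)/((2*W)) = (-7 + E)*(1/(2*W)) = (-7 + E)/(2*W))
√((X(-40, -25) - 1015) + C(56)) = √(((½)*(-7 - 25)/(-40) - 1015) + 56) = √(((½)*(-1/40)*(-32) - 1015) + 56) = √((⅖ - 1015) + 56) = √(-5073/5 + 56) = √(-4793/5) = I*√23965/5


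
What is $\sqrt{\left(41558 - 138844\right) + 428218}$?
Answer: $2 \sqrt{82733} \approx 575.27$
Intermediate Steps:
$\sqrt{\left(41558 - 138844\right) + 428218} = \sqrt{-97286 + 428218} = \sqrt{330932} = 2 \sqrt{82733}$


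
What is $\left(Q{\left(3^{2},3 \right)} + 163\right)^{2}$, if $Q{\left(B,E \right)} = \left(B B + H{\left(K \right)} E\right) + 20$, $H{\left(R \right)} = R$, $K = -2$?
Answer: $66564$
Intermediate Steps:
$Q{\left(B,E \right)} = 20 + B^{2} - 2 E$ ($Q{\left(B,E \right)} = \left(B B - 2 E\right) + 20 = \left(B^{2} - 2 E\right) + 20 = 20 + B^{2} - 2 E$)
$\left(Q{\left(3^{2},3 \right)} + 163\right)^{2} = \left(\left(20 + \left(3^{2}\right)^{2} - 6\right) + 163\right)^{2} = \left(\left(20 + 9^{2} - 6\right) + 163\right)^{2} = \left(\left(20 + 81 - 6\right) + 163\right)^{2} = \left(95 + 163\right)^{2} = 258^{2} = 66564$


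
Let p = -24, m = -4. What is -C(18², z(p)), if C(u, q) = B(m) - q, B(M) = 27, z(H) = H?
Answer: -51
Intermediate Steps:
C(u, q) = 27 - q
-C(18², z(p)) = -(27 - 1*(-24)) = -(27 + 24) = -1*51 = -51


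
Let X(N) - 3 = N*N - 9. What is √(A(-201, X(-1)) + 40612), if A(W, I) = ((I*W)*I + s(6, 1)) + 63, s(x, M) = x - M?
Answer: √35655 ≈ 188.83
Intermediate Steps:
X(N) = -6 + N² (X(N) = 3 + (N*N - 9) = 3 + (N² - 9) = 3 + (-9 + N²) = -6 + N²)
A(W, I) = 68 + W*I² (A(W, I) = ((I*W)*I + (6 - 1*1)) + 63 = (W*I² + (6 - 1)) + 63 = (W*I² + 5) + 63 = (5 + W*I²) + 63 = 68 + W*I²)
√(A(-201, X(-1)) + 40612) = √((68 - 201*(-6 + (-1)²)²) + 40612) = √((68 - 201*(-6 + 1)²) + 40612) = √((68 - 201*(-5)²) + 40612) = √((68 - 201*25) + 40612) = √((68 - 5025) + 40612) = √(-4957 + 40612) = √35655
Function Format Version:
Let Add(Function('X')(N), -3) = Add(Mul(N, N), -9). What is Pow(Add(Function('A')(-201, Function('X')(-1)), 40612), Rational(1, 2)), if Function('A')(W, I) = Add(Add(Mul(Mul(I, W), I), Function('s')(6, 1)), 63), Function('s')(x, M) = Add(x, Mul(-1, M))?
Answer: Pow(35655, Rational(1, 2)) ≈ 188.83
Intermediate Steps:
Function('X')(N) = Add(-6, Pow(N, 2)) (Function('X')(N) = Add(3, Add(Mul(N, N), -9)) = Add(3, Add(Pow(N, 2), -9)) = Add(3, Add(-9, Pow(N, 2))) = Add(-6, Pow(N, 2)))
Function('A')(W, I) = Add(68, Mul(W, Pow(I, 2))) (Function('A')(W, I) = Add(Add(Mul(Mul(I, W), I), Add(6, Mul(-1, 1))), 63) = Add(Add(Mul(W, Pow(I, 2)), Add(6, -1)), 63) = Add(Add(Mul(W, Pow(I, 2)), 5), 63) = Add(Add(5, Mul(W, Pow(I, 2))), 63) = Add(68, Mul(W, Pow(I, 2))))
Pow(Add(Function('A')(-201, Function('X')(-1)), 40612), Rational(1, 2)) = Pow(Add(Add(68, Mul(-201, Pow(Add(-6, Pow(-1, 2)), 2))), 40612), Rational(1, 2)) = Pow(Add(Add(68, Mul(-201, Pow(Add(-6, 1), 2))), 40612), Rational(1, 2)) = Pow(Add(Add(68, Mul(-201, Pow(-5, 2))), 40612), Rational(1, 2)) = Pow(Add(Add(68, Mul(-201, 25)), 40612), Rational(1, 2)) = Pow(Add(Add(68, -5025), 40612), Rational(1, 2)) = Pow(Add(-4957, 40612), Rational(1, 2)) = Pow(35655, Rational(1, 2))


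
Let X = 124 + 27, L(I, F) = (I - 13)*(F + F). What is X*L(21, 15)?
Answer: 36240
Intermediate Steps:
L(I, F) = 2*F*(-13 + I) (L(I, F) = (-13 + I)*(2*F) = 2*F*(-13 + I))
X = 151
X*L(21, 15) = 151*(2*15*(-13 + 21)) = 151*(2*15*8) = 151*240 = 36240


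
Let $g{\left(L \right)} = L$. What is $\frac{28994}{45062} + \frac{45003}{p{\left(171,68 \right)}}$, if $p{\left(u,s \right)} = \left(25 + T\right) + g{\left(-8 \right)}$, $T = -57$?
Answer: $- \frac{1013382713}{901240} \approx -1124.4$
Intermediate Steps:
$p{\left(u,s \right)} = -40$ ($p{\left(u,s \right)} = \left(25 - 57\right) - 8 = -32 - 8 = -40$)
$\frac{28994}{45062} + \frac{45003}{p{\left(171,68 \right)}} = \frac{28994}{45062} + \frac{45003}{-40} = 28994 \cdot \frac{1}{45062} + 45003 \left(- \frac{1}{40}\right) = \frac{14497}{22531} - \frac{45003}{40} = - \frac{1013382713}{901240}$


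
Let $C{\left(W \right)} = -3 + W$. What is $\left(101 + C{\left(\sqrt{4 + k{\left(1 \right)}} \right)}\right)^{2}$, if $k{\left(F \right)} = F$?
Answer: $\left(98 + \sqrt{5}\right)^{2} \approx 10047.0$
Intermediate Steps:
$\left(101 + C{\left(\sqrt{4 + k{\left(1 \right)}} \right)}\right)^{2} = \left(101 - \left(3 - \sqrt{4 + 1}\right)\right)^{2} = \left(101 - \left(3 - \sqrt{5}\right)\right)^{2} = \left(98 + \sqrt{5}\right)^{2}$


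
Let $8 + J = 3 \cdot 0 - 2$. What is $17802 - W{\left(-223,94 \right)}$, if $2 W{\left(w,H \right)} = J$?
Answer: $17807$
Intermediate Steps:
$J = -10$ ($J = -8 + \left(3 \cdot 0 - 2\right) = -8 + \left(0 - 2\right) = -8 - 2 = -10$)
$W{\left(w,H \right)} = -5$ ($W{\left(w,H \right)} = \frac{1}{2} \left(-10\right) = -5$)
$17802 - W{\left(-223,94 \right)} = 17802 - -5 = 17802 + 5 = 17807$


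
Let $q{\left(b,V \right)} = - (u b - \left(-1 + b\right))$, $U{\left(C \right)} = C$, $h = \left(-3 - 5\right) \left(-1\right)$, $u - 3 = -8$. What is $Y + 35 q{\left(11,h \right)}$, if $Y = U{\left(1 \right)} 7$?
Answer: $2282$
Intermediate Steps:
$u = -5$ ($u = 3 - 8 = -5$)
$h = 8$ ($h = \left(-8\right) \left(-1\right) = 8$)
$q{\left(b,V \right)} = -1 + 6 b$ ($q{\left(b,V \right)} = - (- 5 b - \left(-1 + b\right)) = - (1 - 6 b) = -1 + 6 b$)
$Y = 7$ ($Y = 1 \cdot 7 = 7$)
$Y + 35 q{\left(11,h \right)} = 7 + 35 \left(-1 + 6 \cdot 11\right) = 7 + 35 \left(-1 + 66\right) = 7 + 35 \cdot 65 = 7 + 2275 = 2282$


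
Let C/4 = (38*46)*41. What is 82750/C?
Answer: 41375/143336 ≈ 0.28866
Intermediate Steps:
C = 286672 (C = 4*((38*46)*41) = 4*(1748*41) = 4*71668 = 286672)
82750/C = 82750/286672 = 82750*(1/286672) = 41375/143336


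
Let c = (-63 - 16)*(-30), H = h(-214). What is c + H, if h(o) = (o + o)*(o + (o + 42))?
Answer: 167578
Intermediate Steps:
h(o) = 2*o*(42 + 2*o) (h(o) = (2*o)*(o + (42 + o)) = (2*o)*(42 + 2*o) = 2*o*(42 + 2*o))
H = 165208 (H = 4*(-214)*(21 - 214) = 4*(-214)*(-193) = 165208)
c = 2370 (c = -79*(-30) = 2370)
c + H = 2370 + 165208 = 167578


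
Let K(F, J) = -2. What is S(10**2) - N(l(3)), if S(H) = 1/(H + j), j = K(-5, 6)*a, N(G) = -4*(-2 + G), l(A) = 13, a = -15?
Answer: 5721/130 ≈ 44.008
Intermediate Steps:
N(G) = 8 - 4*G
j = 30 (j = -2*(-15) = 30)
S(H) = 1/(30 + H) (S(H) = 1/(H + 30) = 1/(30 + H))
S(10**2) - N(l(3)) = 1/(30 + 10**2) - (8 - 4*13) = 1/(30 + 100) - (8 - 52) = 1/130 - 1*(-44) = 1/130 + 44 = 5721/130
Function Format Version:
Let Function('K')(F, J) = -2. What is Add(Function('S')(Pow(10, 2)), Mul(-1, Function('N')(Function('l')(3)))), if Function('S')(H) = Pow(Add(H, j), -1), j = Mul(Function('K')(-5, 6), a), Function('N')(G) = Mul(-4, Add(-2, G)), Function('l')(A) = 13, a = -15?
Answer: Rational(5721, 130) ≈ 44.008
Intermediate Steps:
Function('N')(G) = Add(8, Mul(-4, G))
j = 30 (j = Mul(-2, -15) = 30)
Function('S')(H) = Pow(Add(30, H), -1) (Function('S')(H) = Pow(Add(H, 30), -1) = Pow(Add(30, H), -1))
Add(Function('S')(Pow(10, 2)), Mul(-1, Function('N')(Function('l')(3)))) = Add(Pow(Add(30, Pow(10, 2)), -1), Mul(-1, Add(8, Mul(-4, 13)))) = Add(Pow(Add(30, 100), -1), Mul(-1, Add(8, -52))) = Add(Pow(130, -1), Mul(-1, -44)) = Add(Rational(1, 130), 44) = Rational(5721, 130)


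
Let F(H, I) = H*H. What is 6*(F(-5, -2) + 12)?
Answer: 222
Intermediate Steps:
F(H, I) = H²
6*(F(-5, -2) + 12) = 6*((-5)² + 12) = 6*(25 + 12) = 6*37 = 222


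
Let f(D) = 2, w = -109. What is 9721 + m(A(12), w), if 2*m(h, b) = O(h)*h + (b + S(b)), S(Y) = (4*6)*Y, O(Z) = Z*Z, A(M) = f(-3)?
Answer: 16725/2 ≈ 8362.5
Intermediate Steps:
A(M) = 2
O(Z) = Z**2
S(Y) = 24*Y
m(h, b) = h**3/2 + 25*b/2 (m(h, b) = (h**2*h + (b + 24*b))/2 = (h**3 + 25*b)/2 = h**3/2 + 25*b/2)
9721 + m(A(12), w) = 9721 + ((1/2)*2**3 + (25/2)*(-109)) = 9721 + ((1/2)*8 - 2725/2) = 9721 + (4 - 2725/2) = 9721 - 2717/2 = 16725/2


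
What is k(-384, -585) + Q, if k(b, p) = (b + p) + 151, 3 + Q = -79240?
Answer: -80061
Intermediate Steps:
Q = -79243 (Q = -3 - 79240 = -79243)
k(b, p) = 151 + b + p
k(-384, -585) + Q = (151 - 384 - 585) - 79243 = -818 - 79243 = -80061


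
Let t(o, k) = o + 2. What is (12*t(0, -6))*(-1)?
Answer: -24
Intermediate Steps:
t(o, k) = 2 + o
(12*t(0, -6))*(-1) = (12*(2 + 0))*(-1) = (12*2)*(-1) = 24*(-1) = -24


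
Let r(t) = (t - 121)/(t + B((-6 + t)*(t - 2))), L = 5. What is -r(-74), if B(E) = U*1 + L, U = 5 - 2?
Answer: -65/22 ≈ -2.9545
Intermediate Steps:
U = 3
B(E) = 8 (B(E) = 3*1 + 5 = 3 + 5 = 8)
r(t) = (-121 + t)/(8 + t) (r(t) = (t - 121)/(t + 8) = (-121 + t)/(8 + t))
-r(-74) = -(-121 - 74)/(8 - 74) = -(-195)/(-66) = -(-1)*(-195)/66 = -1*65/22 = -65/22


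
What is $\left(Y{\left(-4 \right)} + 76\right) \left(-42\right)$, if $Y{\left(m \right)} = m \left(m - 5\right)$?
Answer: $-4704$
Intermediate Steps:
$Y{\left(m \right)} = m \left(-5 + m\right)$
$\left(Y{\left(-4 \right)} + 76\right) \left(-42\right) = \left(- 4 \left(-5 - 4\right) + 76\right) \left(-42\right) = \left(\left(-4\right) \left(-9\right) + 76\right) \left(-42\right) = \left(36 + 76\right) \left(-42\right) = 112 \left(-42\right) = -4704$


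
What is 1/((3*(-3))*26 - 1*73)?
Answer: -1/307 ≈ -0.0032573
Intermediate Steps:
1/((3*(-3))*26 - 1*73) = 1/(-9*26 - 73) = 1/(-234 - 73) = 1/(-307) = -1/307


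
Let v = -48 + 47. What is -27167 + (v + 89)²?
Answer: -19423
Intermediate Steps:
v = -1
-27167 + (v + 89)² = -27167 + (-1 + 89)² = -27167 + 88² = -27167 + 7744 = -19423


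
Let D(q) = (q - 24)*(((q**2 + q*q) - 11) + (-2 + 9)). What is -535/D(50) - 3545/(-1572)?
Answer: 114910075/51049128 ≈ 2.2510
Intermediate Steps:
D(q) = (-24 + q)*(-4 + 2*q**2) (D(q) = (-24 + q)*(((q**2 + q**2) - 11) + 7) = (-24 + q)*((2*q**2 - 11) + 7) = (-24 + q)*((-11 + 2*q**2) + 7) = (-24 + q)*(-4 + 2*q**2))
-535/D(50) - 3545/(-1572) = -535/(96 - 48*50**2 - 4*50 + 2*50**3) - 3545/(-1572) = -535/(96 - 48*2500 - 200 + 2*125000) - 3545*(-1/1572) = -535/(96 - 120000 - 200 + 250000) + 3545/1572 = -535/129896 + 3545/1572 = 114910075/51049128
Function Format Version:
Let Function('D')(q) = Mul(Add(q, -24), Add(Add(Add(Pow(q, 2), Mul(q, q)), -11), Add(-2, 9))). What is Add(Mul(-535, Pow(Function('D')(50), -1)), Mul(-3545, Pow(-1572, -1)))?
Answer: Rational(114910075, 51049128) ≈ 2.2510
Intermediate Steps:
Function('D')(q) = Mul(Add(-24, q), Add(-4, Mul(2, Pow(q, 2)))) (Function('D')(q) = Mul(Add(-24, q), Add(Add(Add(Pow(q, 2), Pow(q, 2)), -11), 7)) = Mul(Add(-24, q), Add(Add(Mul(2, Pow(q, 2)), -11), 7)) = Mul(Add(-24, q), Add(Add(-11, Mul(2, Pow(q, 2))), 7)) = Mul(Add(-24, q), Add(-4, Mul(2, Pow(q, 2)))))
Add(Mul(-535, Pow(Function('D')(50), -1)), Mul(-3545, Pow(-1572, -1))) = Add(Mul(-535, Pow(Add(96, Mul(-48, Pow(50, 2)), Mul(-4, 50), Mul(2, Pow(50, 3))), -1)), Mul(-3545, Pow(-1572, -1))) = Add(Mul(-535, Pow(Add(96, Mul(-48, 2500), -200, Mul(2, 125000)), -1)), Mul(-3545, Rational(-1, 1572))) = Add(Mul(-535, Pow(Add(96, -120000, -200, 250000), -1)), Rational(3545, 1572)) = Add(Mul(-535, Pow(129896, -1)), Rational(3545, 1572)) = Add(Mul(-535, Rational(1, 129896)), Rational(3545, 1572)) = Add(Rational(-535, 129896), Rational(3545, 1572)) = Rational(114910075, 51049128)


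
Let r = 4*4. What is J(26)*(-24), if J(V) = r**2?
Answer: -6144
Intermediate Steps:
r = 16
J(V) = 256 (J(V) = 16**2 = 256)
J(26)*(-24) = 256*(-24) = -6144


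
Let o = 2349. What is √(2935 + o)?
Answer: 2*√1321 ≈ 72.691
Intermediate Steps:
√(2935 + o) = √(2935 + 2349) = √5284 = 2*√1321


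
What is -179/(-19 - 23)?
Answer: 179/42 ≈ 4.2619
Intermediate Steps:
-179/(-19 - 23) = -179/(-42) = -1/42*(-179) = 179/42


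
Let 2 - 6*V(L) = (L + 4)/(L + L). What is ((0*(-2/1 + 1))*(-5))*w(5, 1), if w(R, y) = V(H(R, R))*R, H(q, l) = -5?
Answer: 0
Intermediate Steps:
V(L) = 1/3 - (4 + L)/(12*L) (V(L) = 1/3 - (L + 4)/(6*(L + L)) = 1/3 - (4 + L)/(6*(2*L)) = 1/3 - (4 + L)*1/(2*L)/6 = 1/3 - (4 + L)/(12*L))
w(R, y) = 19*R/60 (w(R, y) = ((1/12)*(-4 + 3*(-5))/(-5))*R = ((1/12)*(-1/5)*(-4 - 15))*R = ((1/12)*(-1/5)*(-19))*R = 19*R/60)
((0*(-2/1 + 1))*(-5))*w(5, 1) = ((0*(-2/1 + 1))*(-5))*((19/60)*5) = ((0*(-2*1 + 1))*(-5))*(19/12) = ((0*(-2 + 1))*(-5))*(19/12) = ((0*(-1))*(-5))*(19/12) = (0*(-5))*(19/12) = 0*(19/12) = 0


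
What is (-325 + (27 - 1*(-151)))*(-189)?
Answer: 27783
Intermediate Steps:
(-325 + (27 - 1*(-151)))*(-189) = (-325 + (27 + 151))*(-189) = (-325 + 178)*(-189) = -147*(-189) = 27783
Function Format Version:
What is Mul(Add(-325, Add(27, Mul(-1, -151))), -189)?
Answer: 27783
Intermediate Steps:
Mul(Add(-325, Add(27, Mul(-1, -151))), -189) = Mul(Add(-325, Add(27, 151)), -189) = Mul(Add(-325, 178), -189) = Mul(-147, -189) = 27783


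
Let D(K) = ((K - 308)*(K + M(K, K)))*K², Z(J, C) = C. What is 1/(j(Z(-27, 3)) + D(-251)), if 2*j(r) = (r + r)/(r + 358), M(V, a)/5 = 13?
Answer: 361/2364718216617 ≈ 1.5266e-10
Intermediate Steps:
M(V, a) = 65 (M(V, a) = 5*13 = 65)
j(r) = r/(358 + r) (j(r) = ((r + r)/(r + 358))/2 = ((2*r)/(358 + r))/2 = (2*r/(358 + r))/2 = r/(358 + r))
D(K) = K²*(-308 + K)*(65 + K) (D(K) = ((K - 308)*(K + 65))*K² = ((-308 + K)*(65 + K))*K² = K²*(-308 + K)*(65 + K))
1/(j(Z(-27, 3)) + D(-251)) = 1/(3/(358 + 3) + (-251)²*(-20020 + (-251)² - 243*(-251))) = 1/(3/361 + 63001*(-20020 + 63001 + 60993)) = 1/(3*(1/361) + 63001*103974) = 1/(3/361 + 6550465974) = 1/(2364718216617/361) = 361/2364718216617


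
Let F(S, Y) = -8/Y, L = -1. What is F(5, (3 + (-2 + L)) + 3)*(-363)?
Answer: 968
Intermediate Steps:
F(5, (3 + (-2 + L)) + 3)*(-363) = -8/((3 + (-2 - 1)) + 3)*(-363) = -8/((3 - 3) + 3)*(-363) = -8/(0 + 3)*(-363) = -8/3*(-363) = 968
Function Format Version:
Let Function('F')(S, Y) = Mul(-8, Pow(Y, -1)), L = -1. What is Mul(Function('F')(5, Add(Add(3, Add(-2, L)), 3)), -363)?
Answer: 968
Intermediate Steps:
Mul(Function('F')(5, Add(Add(3, Add(-2, L)), 3)), -363) = Mul(Mul(-8, Pow(Add(Add(3, Add(-2, -1)), 3), -1)), -363) = Mul(Mul(-8, Pow(Add(Add(3, -3), 3), -1)), -363) = Mul(Mul(-8, Pow(Add(0, 3), -1)), -363) = Mul(Mul(-8, Pow(3, -1)), -363) = Mul(Mul(-8, Rational(1, 3)), -363) = Mul(Rational(-8, 3), -363) = 968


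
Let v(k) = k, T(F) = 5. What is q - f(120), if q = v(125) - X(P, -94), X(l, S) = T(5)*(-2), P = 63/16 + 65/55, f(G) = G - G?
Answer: 135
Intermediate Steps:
f(G) = 0
P = 901/176 (P = 63*(1/16) + 65*(1/55) = 63/16 + 13/11 = 901/176 ≈ 5.1193)
X(l, S) = -10 (X(l, S) = 5*(-2) = -10)
q = 135 (q = 125 - 1*(-10) = 125 + 10 = 135)
q - f(120) = 135 - 1*0 = 135 + 0 = 135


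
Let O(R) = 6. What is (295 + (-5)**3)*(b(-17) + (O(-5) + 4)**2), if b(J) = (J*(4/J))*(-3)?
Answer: 14960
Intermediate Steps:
b(J) = -12 (b(J) = 4*(-3) = -12)
(295 + (-5)**3)*(b(-17) + (O(-5) + 4)**2) = (295 + (-5)**3)*(-12 + (6 + 4)**2) = (295 - 125)*(-12 + 10**2) = 170*(-12 + 100) = 170*88 = 14960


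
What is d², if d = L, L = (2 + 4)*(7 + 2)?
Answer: 2916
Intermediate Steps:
L = 54 (L = 6*9 = 54)
d = 54
d² = 54² = 2916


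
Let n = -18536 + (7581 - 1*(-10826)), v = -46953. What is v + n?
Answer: -47082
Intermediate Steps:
n = -129 (n = -18536 + (7581 + 10826) = -18536 + 18407 = -129)
v + n = -46953 - 129 = -47082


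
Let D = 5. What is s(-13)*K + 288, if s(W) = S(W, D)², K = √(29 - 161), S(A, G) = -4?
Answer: 288 + 32*I*√33 ≈ 288.0 + 183.83*I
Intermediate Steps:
K = 2*I*√33 (K = √(-132) = 2*I*√33 ≈ 11.489*I)
s(W) = 16 (s(W) = (-4)² = 16)
s(-13)*K + 288 = 16*(2*I*√33) + 288 = 32*I*√33 + 288 = 288 + 32*I*√33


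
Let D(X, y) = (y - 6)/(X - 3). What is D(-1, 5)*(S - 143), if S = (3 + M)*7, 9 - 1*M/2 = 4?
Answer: -13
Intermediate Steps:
M = 10 (M = 18 - 2*4 = 18 - 8 = 10)
D(X, y) = (-6 + y)/(-3 + X)
S = 91 (S = (3 + 10)*7 = 13*7 = 91)
D(-1, 5)*(S - 143) = ((-6 + 5)/(-3 - 1))*(91 - 143) = (-1/(-4))*(-52) = -¼*(-1)*(-52) = (¼)*(-52) = -13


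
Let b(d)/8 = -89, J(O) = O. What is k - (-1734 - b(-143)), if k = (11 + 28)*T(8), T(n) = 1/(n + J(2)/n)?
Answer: 11294/11 ≈ 1026.7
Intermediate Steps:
b(d) = -712 (b(d) = 8*(-89) = -712)
T(n) = 1/(n + 2/n)
k = 52/11 (k = (11 + 28)*(8/(2 + 8²)) = 39*(8/(2 + 64)) = 39*(8/66) = 39*(8*(1/66)) = 39*(4/33) = 52/11 ≈ 4.7273)
k - (-1734 - b(-143)) = 52/11 - (-1734 - 1*(-712)) = 52/11 - (-1734 + 712) = 52/11 - 1*(-1022) = 52/11 + 1022 = 11294/11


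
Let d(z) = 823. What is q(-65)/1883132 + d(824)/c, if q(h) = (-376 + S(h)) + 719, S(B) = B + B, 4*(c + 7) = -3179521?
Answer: -5522026607/5987510467468 ≈ -0.00092226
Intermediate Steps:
c = -3179549/4 (c = -7 + (1/4)*(-3179521) = -7 - 3179521/4 = -3179549/4 ≈ -7.9489e+5)
S(B) = 2*B
q(h) = 343 + 2*h (q(h) = (-376 + 2*h) + 719 = 343 + 2*h)
q(-65)/1883132 + d(824)/c = (343 + 2*(-65))/1883132 + 823/(-3179549/4) = (343 - 130)*(1/1883132) + 823*(-4/3179549) = 213*(1/1883132) - 3292/3179549 = 213/1883132 - 3292/3179549 = -5522026607/5987510467468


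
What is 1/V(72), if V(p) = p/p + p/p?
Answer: ½ ≈ 0.50000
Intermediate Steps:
V(p) = 2 (V(p) = 1 + 1 = 2)
1/V(72) = 1/2 = ½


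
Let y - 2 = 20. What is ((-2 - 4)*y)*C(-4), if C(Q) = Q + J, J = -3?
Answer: 924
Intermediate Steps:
y = 22 (y = 2 + 20 = 22)
C(Q) = -3 + Q (C(Q) = Q - 3 = -3 + Q)
((-2 - 4)*y)*C(-4) = ((-2 - 4)*22)*(-3 - 4) = -6*22*(-7) = -132*(-7) = 924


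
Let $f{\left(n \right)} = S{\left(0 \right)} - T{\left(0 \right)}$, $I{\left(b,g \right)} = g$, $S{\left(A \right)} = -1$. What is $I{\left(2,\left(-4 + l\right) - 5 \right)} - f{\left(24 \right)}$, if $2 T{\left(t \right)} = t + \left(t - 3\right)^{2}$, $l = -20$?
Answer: $- \frac{47}{2} \approx -23.5$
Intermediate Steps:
$T{\left(t \right)} = \frac{t}{2} + \frac{\left(-3 + t\right)^{2}}{2}$ ($T{\left(t \right)} = \frac{t + \left(t - 3\right)^{2}}{2} = \frac{t + \left(-3 + t\right)^{2}}{2} = \frac{t}{2} + \frac{\left(-3 + t\right)^{2}}{2}$)
$f{\left(n \right)} = - \frac{11}{2}$ ($f{\left(n \right)} = -1 - \left(\frac{1}{2} \cdot 0 + \frac{\left(-3 + 0\right)^{2}}{2}\right) = -1 - \left(0 + \frac{\left(-3\right)^{2}}{2}\right) = -1 - \left(0 + \frac{1}{2} \cdot 9\right) = -1 - \left(0 + \frac{9}{2}\right) = -1 - \frac{9}{2} = - \frac{11}{2}$)
$I{\left(2,\left(-4 + l\right) - 5 \right)} - f{\left(24 \right)} = \left(\left(-4 - 20\right) - 5\right) - - \frac{11}{2} = \left(-24 - 5\right) + \frac{11}{2} = -29 + \frac{11}{2} = - \frac{47}{2}$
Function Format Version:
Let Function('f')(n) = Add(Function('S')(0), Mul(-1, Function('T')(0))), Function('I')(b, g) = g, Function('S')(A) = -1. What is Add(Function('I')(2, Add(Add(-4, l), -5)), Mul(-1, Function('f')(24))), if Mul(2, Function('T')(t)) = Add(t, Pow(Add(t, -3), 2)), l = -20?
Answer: Rational(-47, 2) ≈ -23.500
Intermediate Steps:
Function('T')(t) = Add(Mul(Rational(1, 2), t), Mul(Rational(1, 2), Pow(Add(-3, t), 2))) (Function('T')(t) = Mul(Rational(1, 2), Add(t, Pow(Add(t, -3), 2))) = Mul(Rational(1, 2), Add(t, Pow(Add(-3, t), 2))) = Add(Mul(Rational(1, 2), t), Mul(Rational(1, 2), Pow(Add(-3, t), 2))))
Function('f')(n) = Rational(-11, 2) (Function('f')(n) = Add(-1, Mul(-1, Add(Mul(Rational(1, 2), 0), Mul(Rational(1, 2), Pow(Add(-3, 0), 2))))) = Add(-1, Mul(-1, Add(0, Mul(Rational(1, 2), Pow(-3, 2))))) = Add(-1, Mul(-1, Add(0, Mul(Rational(1, 2), 9)))) = Add(-1, Mul(-1, Add(0, Rational(9, 2)))) = Add(-1, Mul(-1, Rational(9, 2))) = Add(-1, Rational(-9, 2)) = Rational(-11, 2))
Add(Function('I')(2, Add(Add(-4, l), -5)), Mul(-1, Function('f')(24))) = Add(Add(Add(-4, -20), -5), Mul(-1, Rational(-11, 2))) = Add(Add(-24, -5), Rational(11, 2)) = Add(-29, Rational(11, 2)) = Rational(-47, 2)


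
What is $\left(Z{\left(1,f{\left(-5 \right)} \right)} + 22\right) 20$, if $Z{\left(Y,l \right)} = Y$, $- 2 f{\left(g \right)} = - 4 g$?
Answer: $460$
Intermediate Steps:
$f{\left(g \right)} = 2 g$ ($f{\left(g \right)} = - \frac{\left(-4\right) g}{2} = 2 g$)
$\left(Z{\left(1,f{\left(-5 \right)} \right)} + 22\right) 20 = \left(1 + 22\right) 20 = 23 \cdot 20 = 460$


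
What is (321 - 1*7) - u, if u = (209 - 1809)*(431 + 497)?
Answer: 1485114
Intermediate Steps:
u = -1484800 (u = -1600*928 = -1484800)
(321 - 1*7) - u = (321 - 1*7) - 1*(-1484800) = (321 - 7) + 1484800 = 314 + 1484800 = 1485114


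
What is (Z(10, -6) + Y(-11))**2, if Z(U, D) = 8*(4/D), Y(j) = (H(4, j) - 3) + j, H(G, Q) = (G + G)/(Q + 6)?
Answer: 98596/225 ≈ 438.20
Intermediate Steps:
H(G, Q) = 2*G/(6 + Q) (H(G, Q) = (2*G)/(6 + Q) = 2*G/(6 + Q))
Y(j) = -3 + j + 8/(6 + j) (Y(j) = (2*4/(6 + j) - 3) + j = (8/(6 + j) - 3) + j = (-3 + 8/(6 + j)) + j = -3 + j + 8/(6 + j))
Z(U, D) = 32/D
(Z(10, -6) + Y(-11))**2 = (32/(-6) + (8 + (-3 - 11)*(6 - 11))/(6 - 11))**2 = (32*(-1/6) + (8 - 14*(-5))/(-5))**2 = (-16/3 - (8 + 70)/5)**2 = (-16/3 - 1/5*78)**2 = (-16/3 - 78/5)**2 = (-314/15)**2 = 98596/225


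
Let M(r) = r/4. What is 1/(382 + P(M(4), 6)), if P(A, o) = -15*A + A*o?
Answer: 1/373 ≈ 0.0026810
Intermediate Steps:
M(r) = r/4 (M(r) = r*(1/4) = r/4)
1/(382 + P(M(4), 6)) = 1/(382 + ((1/4)*4)*(-15 + 6)) = 1/(382 + 1*(-9)) = 1/(382 - 9) = 1/373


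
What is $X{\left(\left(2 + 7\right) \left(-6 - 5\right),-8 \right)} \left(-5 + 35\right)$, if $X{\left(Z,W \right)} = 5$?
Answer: $150$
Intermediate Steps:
$X{\left(\left(2 + 7\right) \left(-6 - 5\right),-8 \right)} \left(-5 + 35\right) = 5 \left(-5 + 35\right) = 5 \cdot 30 = 150$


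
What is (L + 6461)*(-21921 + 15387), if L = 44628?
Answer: -333815526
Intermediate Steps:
(L + 6461)*(-21921 + 15387) = (44628 + 6461)*(-21921 + 15387) = 51089*(-6534) = -333815526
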